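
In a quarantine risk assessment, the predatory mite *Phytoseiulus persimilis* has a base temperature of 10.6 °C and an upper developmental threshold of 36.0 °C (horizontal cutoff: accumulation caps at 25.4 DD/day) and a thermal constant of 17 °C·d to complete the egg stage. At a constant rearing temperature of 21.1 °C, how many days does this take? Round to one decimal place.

1.6 days

Daily accumulation = 21.1 − 10.6 = 10.5 DD/day.
Duration = 17 / 10.5 = 1.619 ≈ 1.6 days.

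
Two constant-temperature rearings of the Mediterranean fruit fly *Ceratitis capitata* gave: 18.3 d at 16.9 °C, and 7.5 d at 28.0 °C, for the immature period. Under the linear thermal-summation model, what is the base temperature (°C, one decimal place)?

9.2 °C

Linear rate model ⇒ the product D·(T − T_b) is constant across temperatures.
18.3·(16.9 − T_b) = 7.5·(28.0 − T_b)
T_b = (18.3·16.9 − 7.5·28.0) / (18.3 − 7.5) = 99.27 / 10.8 = 9.192 °C ≈ 9.2 °C.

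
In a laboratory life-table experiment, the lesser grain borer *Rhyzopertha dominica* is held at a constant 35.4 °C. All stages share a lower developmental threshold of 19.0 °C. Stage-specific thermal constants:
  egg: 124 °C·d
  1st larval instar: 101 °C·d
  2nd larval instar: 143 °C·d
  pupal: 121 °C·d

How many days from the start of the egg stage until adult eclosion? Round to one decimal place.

29.8 days

Daily accumulation at 35.4 °C = 35.4 − 19.0 = 16.4 DD/day.
Total K = 124 + 101 + 143 + 121 = 489 DD.
Total duration = 489 / 16.4 = 29.817 ≈ 29.8 days.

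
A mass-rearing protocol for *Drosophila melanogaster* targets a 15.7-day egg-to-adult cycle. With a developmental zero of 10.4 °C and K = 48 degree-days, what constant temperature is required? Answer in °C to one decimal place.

13.5 °C

Required daily accumulation = 48 / 15.7 = 3.057 DD/day.
T = T_base + 3.057 = 10.4 + 3.057 = 13.457 ≈ 13.5 °C.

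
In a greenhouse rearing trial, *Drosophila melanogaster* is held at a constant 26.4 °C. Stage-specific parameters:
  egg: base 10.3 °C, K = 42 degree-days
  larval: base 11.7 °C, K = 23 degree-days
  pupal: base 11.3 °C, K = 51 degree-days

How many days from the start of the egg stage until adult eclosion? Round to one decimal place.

7.6 days

egg: 42 / (26.4 − 10.3) = 42 / 16.1 = 2.609 d.
larval: 23 / (26.4 − 11.7) = 23 / 14.7 = 1.565 d.
pupal: 51 / (26.4 − 11.3) = 51 / 15.1 = 3.377 d.
Sum = 7.551 ≈ 7.6 days.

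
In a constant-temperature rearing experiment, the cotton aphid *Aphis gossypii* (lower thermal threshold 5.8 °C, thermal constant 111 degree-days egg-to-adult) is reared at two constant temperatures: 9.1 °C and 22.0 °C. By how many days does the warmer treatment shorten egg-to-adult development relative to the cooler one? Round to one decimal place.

26.8 days

At 9.1 °C: 111 / (9.1 − 5.8) = 111 / 3.3 = 33.636 d.
At 22.0 °C: 111 / (22.0 − 5.8) = 111 / 16.2 = 6.852 d.
Difference = |33.636 − 6.852| = 26.785 ≈ 26.8 days.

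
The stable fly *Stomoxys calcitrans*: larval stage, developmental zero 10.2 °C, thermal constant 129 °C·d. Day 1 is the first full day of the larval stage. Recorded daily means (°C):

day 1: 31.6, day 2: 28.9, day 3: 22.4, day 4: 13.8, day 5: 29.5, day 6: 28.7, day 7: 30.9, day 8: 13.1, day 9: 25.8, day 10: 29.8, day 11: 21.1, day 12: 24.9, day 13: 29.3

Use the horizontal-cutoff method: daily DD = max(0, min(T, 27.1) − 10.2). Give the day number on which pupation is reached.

Daily DD above 10.2 °C (capped at 16.9): 16.9, 16.9, 12.2, 3.6, 16.9, 16.9, 16.9, 2.9, 15.6, 16.9, 10.9, 14.7, 16.9.
Cumulative: 16.9, 33.8, 46.0, 49.6, 66.5, 83.4, 100.3, 103.2, 118.8, 135.7, 146.6, 161.3, 178.2.
The total first reaches 129 DD on day 10.

day 10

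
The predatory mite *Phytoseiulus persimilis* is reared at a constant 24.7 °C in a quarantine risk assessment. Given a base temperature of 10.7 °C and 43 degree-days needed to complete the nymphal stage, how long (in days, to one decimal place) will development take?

3.1 days

Daily accumulation = 24.7 − 10.7 = 14.0 DD/day.
Duration = 43 / 14.0 = 3.071 ≈ 3.1 days.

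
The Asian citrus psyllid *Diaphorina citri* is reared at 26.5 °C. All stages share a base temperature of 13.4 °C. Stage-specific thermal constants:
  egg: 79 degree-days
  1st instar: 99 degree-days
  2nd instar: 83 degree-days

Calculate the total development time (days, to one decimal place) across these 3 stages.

19.9 days

Daily accumulation at 26.5 °C = 26.5 − 13.4 = 13.1 DD/day.
Total K = 79 + 99 + 83 = 261 DD.
Total duration = 261 / 13.1 = 19.924 ≈ 19.9 days.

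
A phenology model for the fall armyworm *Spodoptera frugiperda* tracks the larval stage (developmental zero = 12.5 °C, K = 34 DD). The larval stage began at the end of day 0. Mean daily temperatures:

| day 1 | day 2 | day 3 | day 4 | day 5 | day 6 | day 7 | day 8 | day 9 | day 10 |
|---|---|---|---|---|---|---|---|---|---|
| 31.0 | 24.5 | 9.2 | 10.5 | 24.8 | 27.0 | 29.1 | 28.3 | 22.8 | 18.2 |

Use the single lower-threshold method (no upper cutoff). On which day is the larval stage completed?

Daily DD above 12.5 °C: 18.5, 12.0, 0.0, 0.0, 12.3, 14.5, 16.6, 15.8, 10.3, 5.7.
Cumulative: 18.5, 30.5, 30.5, 30.5, 42.8, 57.3, 73.9, 89.7, 100.0, 105.7.
The total first reaches 34 DD on day 5.

day 5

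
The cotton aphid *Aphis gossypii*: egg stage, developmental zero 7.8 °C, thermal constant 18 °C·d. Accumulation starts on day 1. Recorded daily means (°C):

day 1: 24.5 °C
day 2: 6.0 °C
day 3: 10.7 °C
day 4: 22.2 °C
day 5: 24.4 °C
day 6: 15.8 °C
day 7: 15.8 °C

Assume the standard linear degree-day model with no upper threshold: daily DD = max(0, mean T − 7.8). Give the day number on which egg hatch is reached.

Daily DD above 7.8 °C: 16.7, 0.0, 2.9, 14.4, 16.6, 8.0, 8.0.
Cumulative: 16.7, 16.7, 19.6, 34.0, 50.6, 58.6, 66.6.
The total first reaches 18 DD on day 3.

day 3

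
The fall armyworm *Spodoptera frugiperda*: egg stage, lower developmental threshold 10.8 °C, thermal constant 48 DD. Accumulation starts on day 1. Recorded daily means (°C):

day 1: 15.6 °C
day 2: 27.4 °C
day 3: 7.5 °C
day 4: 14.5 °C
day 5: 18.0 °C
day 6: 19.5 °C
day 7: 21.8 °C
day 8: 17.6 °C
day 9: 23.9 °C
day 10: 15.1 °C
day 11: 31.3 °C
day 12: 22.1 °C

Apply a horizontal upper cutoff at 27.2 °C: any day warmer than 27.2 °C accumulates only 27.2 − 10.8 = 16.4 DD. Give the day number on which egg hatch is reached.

day 7

Daily DD above 10.8 °C (capped at 16.4): 4.8, 16.4, 0.0, 3.7, 7.2, 8.7, 11.0, 6.8, 13.1, 4.3, 16.4, 11.3.
Cumulative: 4.8, 21.2, 21.2, 24.9, 32.1, 40.8, 51.8, 58.6, 71.7, 76.0, 92.4, 103.7.
The total first reaches 48 DD on day 7.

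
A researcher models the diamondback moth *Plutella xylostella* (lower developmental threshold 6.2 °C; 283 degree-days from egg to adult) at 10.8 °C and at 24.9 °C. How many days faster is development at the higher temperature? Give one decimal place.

46.4 days

At 10.8 °C: 283 / (10.8 − 6.2) = 283 / 4.6 = 61.522 d.
At 24.9 °C: 283 / (24.9 − 6.2) = 283 / 18.7 = 15.134 d.
Difference = |61.522 − 15.134| = 46.388 ≈ 46.4 days.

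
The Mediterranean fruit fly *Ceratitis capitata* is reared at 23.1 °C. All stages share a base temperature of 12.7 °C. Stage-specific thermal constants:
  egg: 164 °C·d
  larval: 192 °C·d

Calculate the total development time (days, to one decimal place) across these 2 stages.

Daily accumulation at 23.1 °C = 23.1 − 12.7 = 10.4 DD/day.
Total K = 164 + 192 = 356 DD.
Total duration = 356 / 10.4 = 34.231 ≈ 34.2 days.

34.2 days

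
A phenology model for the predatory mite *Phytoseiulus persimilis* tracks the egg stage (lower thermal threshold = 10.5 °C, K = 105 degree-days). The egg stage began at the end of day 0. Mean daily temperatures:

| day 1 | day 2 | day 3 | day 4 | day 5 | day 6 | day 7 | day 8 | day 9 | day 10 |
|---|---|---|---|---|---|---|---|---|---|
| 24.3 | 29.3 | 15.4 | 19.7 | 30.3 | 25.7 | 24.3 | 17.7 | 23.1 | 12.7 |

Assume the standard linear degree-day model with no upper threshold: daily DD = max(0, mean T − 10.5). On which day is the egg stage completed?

day 9

Daily DD above 10.5 °C: 13.8, 18.8, 4.9, 9.2, 19.8, 15.2, 13.8, 7.2, 12.6, 2.2.
Cumulative: 13.8, 32.6, 37.5, 46.7, 66.5, 81.7, 95.5, 102.7, 115.3, 117.5.
The total first reaches 105 DD on day 9.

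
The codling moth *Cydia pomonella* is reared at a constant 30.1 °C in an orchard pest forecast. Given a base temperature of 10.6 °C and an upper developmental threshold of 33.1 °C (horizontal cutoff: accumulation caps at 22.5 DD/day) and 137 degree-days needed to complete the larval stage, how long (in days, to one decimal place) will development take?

7.0 days

Daily accumulation = 30.1 − 10.6 = 19.5 DD/day.
Duration = 137 / 19.5 = 7.026 ≈ 7.0 days.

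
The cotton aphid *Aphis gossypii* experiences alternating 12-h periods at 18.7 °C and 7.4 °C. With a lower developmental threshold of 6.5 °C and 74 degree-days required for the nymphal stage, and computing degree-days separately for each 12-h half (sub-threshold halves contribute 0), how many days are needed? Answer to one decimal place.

11.3 days

Day half: max(0, 18.7 − 6.5) × 0.5 = 12.2 × 0.5 = 6.10 DD.
Night half: max(0, 7.4 − 6.5) × 0.5 = 0.9 × 0.5 = 0.45 DD.
Per 24 h: 6.55 DD/day.
Duration = 74 / 6.55 = 11.298 ≈ 11.3 days.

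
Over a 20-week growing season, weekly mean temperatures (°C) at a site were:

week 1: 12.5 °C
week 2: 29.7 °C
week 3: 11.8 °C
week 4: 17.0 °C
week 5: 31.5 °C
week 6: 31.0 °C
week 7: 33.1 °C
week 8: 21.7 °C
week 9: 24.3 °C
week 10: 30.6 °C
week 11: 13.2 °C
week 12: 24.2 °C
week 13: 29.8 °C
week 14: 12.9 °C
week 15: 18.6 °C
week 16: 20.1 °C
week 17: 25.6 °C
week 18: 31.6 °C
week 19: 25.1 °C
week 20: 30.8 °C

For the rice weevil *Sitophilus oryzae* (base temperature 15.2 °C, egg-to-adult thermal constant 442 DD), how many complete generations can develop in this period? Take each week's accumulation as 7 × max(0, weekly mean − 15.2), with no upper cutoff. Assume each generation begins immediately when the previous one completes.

Weekly DD (7 × max(0, T̄ − 15.2)): 0.0, 101.5, 0.0, 12.6, 114.1, 110.6, 125.3, 45.5, 63.7, 107.8, 0.0, 63.0, 102.2, 0.0, 23.8, 34.3, 72.8, 114.8, 69.3, 109.2.
Season total = 1270.5 DD.
Complete generations = ⌊1270.5 / 442⌋ = 2.

2 generations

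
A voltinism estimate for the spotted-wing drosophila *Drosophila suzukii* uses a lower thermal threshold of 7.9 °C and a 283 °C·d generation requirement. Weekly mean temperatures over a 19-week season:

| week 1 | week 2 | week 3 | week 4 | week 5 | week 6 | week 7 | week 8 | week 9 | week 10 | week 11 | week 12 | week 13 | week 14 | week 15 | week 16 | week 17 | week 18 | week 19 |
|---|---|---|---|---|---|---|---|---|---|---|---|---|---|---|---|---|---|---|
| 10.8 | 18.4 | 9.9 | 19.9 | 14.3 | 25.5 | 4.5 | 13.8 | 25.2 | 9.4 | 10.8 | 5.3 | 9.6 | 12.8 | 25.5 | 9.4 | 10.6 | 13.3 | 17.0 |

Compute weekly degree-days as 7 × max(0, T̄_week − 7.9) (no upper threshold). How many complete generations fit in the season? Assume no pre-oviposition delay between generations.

Weekly DD (7 × max(0, T̄ − 7.9)): 20.3, 73.5, 14.0, 84.0, 44.8, 123.2, 0.0, 41.3, 121.1, 10.5, 20.3, 0.0, 11.9, 34.3, 123.2, 10.5, 18.9, 37.8, 63.7.
Season total = 853.3 DD.
Complete generations = ⌊853.3 / 283⌋ = 3.

3 generations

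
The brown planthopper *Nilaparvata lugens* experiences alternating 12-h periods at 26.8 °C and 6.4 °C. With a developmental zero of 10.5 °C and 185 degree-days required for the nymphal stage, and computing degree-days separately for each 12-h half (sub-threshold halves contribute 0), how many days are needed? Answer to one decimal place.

Day half: max(0, 26.8 − 10.5) × 0.5 = 16.3 × 0.5 = 8.15 DD.
Night half: max(0, 6.4 − 10.5) × 0.5 = 0.0 × 0.5 = 0.00 DD.
Per 24 h: 8.15 DD/day.
Duration = 185 / 8.15 = 22.699 ≈ 22.7 days.

22.7 days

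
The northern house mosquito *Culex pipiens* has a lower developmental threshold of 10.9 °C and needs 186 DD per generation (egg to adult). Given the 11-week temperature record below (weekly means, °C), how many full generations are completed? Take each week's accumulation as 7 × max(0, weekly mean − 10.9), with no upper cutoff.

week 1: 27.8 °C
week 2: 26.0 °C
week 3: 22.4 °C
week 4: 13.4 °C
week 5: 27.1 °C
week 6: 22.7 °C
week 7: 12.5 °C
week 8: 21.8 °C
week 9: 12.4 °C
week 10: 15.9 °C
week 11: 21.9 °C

Weekly DD (7 × max(0, T̄ − 10.9)): 118.3, 105.7, 80.5, 17.5, 113.4, 82.6, 11.2, 76.3, 10.5, 35.0, 77.0.
Season total = 728.0 DD.
Complete generations = ⌊728.0 / 186⌋ = 3.

3 generations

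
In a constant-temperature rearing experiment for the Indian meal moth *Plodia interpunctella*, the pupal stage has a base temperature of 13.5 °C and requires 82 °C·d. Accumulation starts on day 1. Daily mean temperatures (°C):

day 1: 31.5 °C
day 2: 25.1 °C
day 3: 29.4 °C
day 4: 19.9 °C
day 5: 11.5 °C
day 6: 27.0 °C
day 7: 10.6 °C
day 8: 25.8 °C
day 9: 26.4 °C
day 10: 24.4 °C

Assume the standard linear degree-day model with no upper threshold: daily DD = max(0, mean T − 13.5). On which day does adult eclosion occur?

Daily DD above 13.5 °C: 18.0, 11.6, 15.9, 6.4, 0.0, 13.5, 0.0, 12.3, 12.9, 10.9.
Cumulative: 18.0, 29.6, 45.5, 51.9, 51.9, 65.4, 65.4, 77.7, 90.6, 101.5.
The total first reaches 82 DD on day 9.

day 9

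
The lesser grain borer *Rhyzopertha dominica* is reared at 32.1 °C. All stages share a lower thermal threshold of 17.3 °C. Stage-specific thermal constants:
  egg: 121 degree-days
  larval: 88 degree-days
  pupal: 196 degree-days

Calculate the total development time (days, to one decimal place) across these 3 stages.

27.4 days

Daily accumulation at 32.1 °C = 32.1 − 17.3 = 14.8 DD/day.
Total K = 121 + 88 + 196 = 405 DD.
Total duration = 405 / 14.8 = 27.365 ≈ 27.4 days.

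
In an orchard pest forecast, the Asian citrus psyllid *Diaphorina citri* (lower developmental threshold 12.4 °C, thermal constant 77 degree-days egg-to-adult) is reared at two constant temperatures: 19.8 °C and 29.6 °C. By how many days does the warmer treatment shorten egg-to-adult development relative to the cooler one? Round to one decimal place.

At 19.8 °C: 77 / (19.8 − 12.4) = 77 / 7.4 = 10.405 d.
At 29.6 °C: 77 / (29.6 − 12.4) = 77 / 17.2 = 4.477 d.
Difference = |10.405 − 4.477| = 5.929 ≈ 5.9 days.

5.9 days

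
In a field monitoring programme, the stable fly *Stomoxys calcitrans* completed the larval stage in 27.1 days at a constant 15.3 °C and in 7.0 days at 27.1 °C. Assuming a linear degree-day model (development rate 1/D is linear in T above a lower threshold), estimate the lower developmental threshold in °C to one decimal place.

Under the model K = D·(T − T_b), so D₁·(T₁ − T_b) = D₂·(T₂ − T_b).
27.1·(15.3 − T_b) = 7.0·(27.1 − T_b)
T_b = (27.1·15.3 − 7.0·27.1) / (27.1 − 7.0) = 224.93 / 20.1 = 11.191 °C ≈ 11.2 °C.

11.2 °C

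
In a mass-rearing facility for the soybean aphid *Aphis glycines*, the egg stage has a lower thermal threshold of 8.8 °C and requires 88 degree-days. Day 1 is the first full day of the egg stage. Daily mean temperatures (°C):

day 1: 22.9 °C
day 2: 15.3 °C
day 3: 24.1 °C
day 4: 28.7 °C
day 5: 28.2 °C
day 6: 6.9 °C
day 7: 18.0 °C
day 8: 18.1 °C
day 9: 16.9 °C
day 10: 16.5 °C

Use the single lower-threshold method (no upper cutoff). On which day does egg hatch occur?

Daily DD above 8.8 °C: 14.1, 6.5, 15.3, 19.9, 19.4, 0.0, 9.2, 9.3, 8.1, 7.7.
Cumulative: 14.1, 20.6, 35.9, 55.8, 75.2, 75.2, 84.4, 93.7, 101.8, 109.5.
The total first reaches 88 DD on day 8.

day 8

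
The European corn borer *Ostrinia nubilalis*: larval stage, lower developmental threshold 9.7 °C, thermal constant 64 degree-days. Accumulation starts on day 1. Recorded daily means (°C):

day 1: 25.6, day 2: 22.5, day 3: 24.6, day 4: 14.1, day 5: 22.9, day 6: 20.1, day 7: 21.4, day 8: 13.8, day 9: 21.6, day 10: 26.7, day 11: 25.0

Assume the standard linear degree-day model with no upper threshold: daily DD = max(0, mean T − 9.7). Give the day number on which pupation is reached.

Daily DD above 9.7 °C: 15.9, 12.8, 14.9, 4.4, 13.2, 10.4, 11.7, 4.1, 11.9, 17.0, 15.3.
Cumulative: 15.9, 28.7, 43.6, 48.0, 61.2, 71.6, 83.3, 87.4, 99.3, 116.3, 131.6.
The total first reaches 64 DD on day 6.

day 6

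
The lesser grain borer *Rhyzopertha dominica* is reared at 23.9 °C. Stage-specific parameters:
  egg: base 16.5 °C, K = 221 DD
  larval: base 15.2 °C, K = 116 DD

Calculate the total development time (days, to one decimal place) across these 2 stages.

43.2 days

egg: 221 / (23.9 − 16.5) = 221 / 7.4 = 29.865 d.
larval: 116 / (23.9 − 15.2) = 116 / 8.7 = 13.333 d.
Sum = 43.198 ≈ 43.2 days.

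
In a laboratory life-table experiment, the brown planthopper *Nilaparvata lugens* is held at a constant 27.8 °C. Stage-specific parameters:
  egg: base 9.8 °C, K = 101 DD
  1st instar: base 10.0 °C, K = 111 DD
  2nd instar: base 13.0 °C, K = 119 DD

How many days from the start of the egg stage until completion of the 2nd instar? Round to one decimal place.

19.9 days

egg: 101 / (27.8 − 9.8) = 101 / 18.0 = 5.611 d.
1st instar: 111 / (27.8 − 10.0) = 111 / 17.8 = 6.236 d.
2nd instar: 119 / (27.8 − 13.0) = 119 / 14.8 = 8.041 d.
Sum = 19.888 ≈ 19.9 days.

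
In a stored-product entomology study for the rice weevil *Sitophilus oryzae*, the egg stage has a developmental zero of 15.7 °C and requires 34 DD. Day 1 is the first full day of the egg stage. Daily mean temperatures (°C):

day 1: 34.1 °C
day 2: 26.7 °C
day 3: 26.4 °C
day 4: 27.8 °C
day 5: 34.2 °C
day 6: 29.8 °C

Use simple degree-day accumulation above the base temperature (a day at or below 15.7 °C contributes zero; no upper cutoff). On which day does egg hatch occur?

Daily DD above 15.7 °C: 18.4, 11.0, 10.7, 12.1, 18.5, 14.1.
Cumulative: 18.4, 29.4, 40.1, 52.2, 70.7, 84.8.
The total first reaches 34 DD on day 3.

day 3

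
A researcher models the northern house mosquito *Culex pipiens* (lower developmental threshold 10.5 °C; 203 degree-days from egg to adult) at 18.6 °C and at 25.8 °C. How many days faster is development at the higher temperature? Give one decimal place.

11.8 days

At 18.6 °C: 203 / (18.6 − 10.5) = 203 / 8.1 = 25.062 d.
At 25.8 °C: 203 / (25.8 − 10.5) = 203 / 15.3 = 13.268 d.
Difference = |25.062 − 13.268| = 11.794 ≈ 11.8 days.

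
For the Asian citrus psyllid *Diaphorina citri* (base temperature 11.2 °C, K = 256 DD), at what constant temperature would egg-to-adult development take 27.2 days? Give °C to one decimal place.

20.6 °C

Required daily accumulation = 256 / 27.2 = 9.412 DD/day.
T = T_base + 9.412 = 11.2 + 9.412 = 20.612 ≈ 20.6 °C.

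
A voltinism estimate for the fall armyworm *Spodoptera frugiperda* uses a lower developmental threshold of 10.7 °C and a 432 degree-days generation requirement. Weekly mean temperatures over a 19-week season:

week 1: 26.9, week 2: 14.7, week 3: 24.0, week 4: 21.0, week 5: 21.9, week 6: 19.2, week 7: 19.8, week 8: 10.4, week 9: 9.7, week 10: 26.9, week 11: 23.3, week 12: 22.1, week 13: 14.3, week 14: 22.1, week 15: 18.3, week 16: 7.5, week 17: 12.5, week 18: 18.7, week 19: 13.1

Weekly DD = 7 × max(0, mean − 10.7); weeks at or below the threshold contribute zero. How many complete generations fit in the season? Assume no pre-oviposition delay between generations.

2 generations

Weekly DD (7 × max(0, T̄ − 10.7)): 113.4, 28.0, 93.1, 72.1, 78.4, 59.5, 63.7, 0.0, 0.0, 113.4, 88.2, 79.8, 25.2, 79.8, 53.2, 0.0, 12.6, 56.0, 16.8.
Season total = 1033.2 DD.
Complete generations = ⌊1033.2 / 432⌋ = 2.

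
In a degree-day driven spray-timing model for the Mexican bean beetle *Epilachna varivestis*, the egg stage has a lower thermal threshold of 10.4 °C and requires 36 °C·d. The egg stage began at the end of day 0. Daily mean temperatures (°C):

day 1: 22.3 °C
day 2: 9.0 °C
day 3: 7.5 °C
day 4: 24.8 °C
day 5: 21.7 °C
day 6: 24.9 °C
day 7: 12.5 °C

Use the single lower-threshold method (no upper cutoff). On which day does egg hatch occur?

Daily DD above 10.4 °C: 11.9, 0.0, 0.0, 14.4, 11.3, 14.5, 2.1.
Cumulative: 11.9, 11.9, 11.9, 26.3, 37.6, 52.1, 54.2.
The total first reaches 36 DD on day 5.

day 5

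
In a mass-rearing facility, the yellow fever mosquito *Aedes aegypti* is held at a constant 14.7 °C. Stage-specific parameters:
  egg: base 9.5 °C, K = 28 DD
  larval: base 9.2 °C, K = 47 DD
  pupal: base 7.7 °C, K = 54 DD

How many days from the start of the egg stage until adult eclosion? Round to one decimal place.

21.6 days

egg: 28 / (14.7 − 9.5) = 28 / 5.2 = 5.385 d.
larval: 47 / (14.7 − 9.2) = 47 / 5.5 = 8.545 d.
pupal: 54 / (14.7 − 7.7) = 54 / 7.0 = 7.714 d.
Sum = 21.644 ≈ 21.6 days.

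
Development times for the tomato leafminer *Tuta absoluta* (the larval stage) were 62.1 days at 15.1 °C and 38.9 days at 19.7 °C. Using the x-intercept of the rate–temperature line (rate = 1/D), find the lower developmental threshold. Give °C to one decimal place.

7.4 °C

Linear rate model ⇒ the product D·(T − T_b) is constant across temperatures.
62.1·(15.1 − T_b) = 38.9·(19.7 − T_b)
T_b = (62.1·15.1 − 38.9·19.7) / (62.1 − 38.9) = 171.38 / 23.2 = 7.387 °C ≈ 7.4 °C.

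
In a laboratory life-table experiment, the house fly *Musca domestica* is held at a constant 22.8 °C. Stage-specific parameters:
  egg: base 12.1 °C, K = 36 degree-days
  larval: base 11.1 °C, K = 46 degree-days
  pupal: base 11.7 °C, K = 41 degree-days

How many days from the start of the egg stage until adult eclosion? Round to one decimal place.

11.0 days

egg: 36 / (22.8 − 12.1) = 36 / 10.7 = 3.364 d.
larval: 46 / (22.8 − 11.1) = 46 / 11.7 = 3.932 d.
pupal: 41 / (22.8 − 11.7) = 41 / 11.1 = 3.694 d.
Sum = 10.990 ≈ 11.0 days.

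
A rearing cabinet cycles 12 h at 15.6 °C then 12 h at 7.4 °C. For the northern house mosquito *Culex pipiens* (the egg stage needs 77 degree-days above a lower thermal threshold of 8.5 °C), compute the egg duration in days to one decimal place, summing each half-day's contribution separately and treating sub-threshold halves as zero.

21.7 days

Day half: max(0, 15.6 − 8.5) × 0.5 = 7.1 × 0.5 = 3.55 DD.
Night half: max(0, 7.4 − 8.5) × 0.5 = 0.0 × 0.5 = 0.00 DD.
Per 24 h: 3.55 DD/day.
Duration = 77 / 3.55 = 21.690 ≈ 21.7 days.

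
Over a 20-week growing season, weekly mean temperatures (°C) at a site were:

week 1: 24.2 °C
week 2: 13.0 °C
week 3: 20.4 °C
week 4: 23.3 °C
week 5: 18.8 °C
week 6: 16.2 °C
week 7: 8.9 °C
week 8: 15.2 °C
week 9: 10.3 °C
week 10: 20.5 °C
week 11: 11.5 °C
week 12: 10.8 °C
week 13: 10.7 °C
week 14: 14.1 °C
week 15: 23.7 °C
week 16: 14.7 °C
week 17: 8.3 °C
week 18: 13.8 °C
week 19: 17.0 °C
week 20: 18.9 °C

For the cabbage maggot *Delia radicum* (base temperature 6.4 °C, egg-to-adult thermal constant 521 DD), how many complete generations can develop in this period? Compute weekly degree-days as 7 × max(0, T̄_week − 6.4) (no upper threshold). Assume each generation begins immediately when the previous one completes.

Weekly DD (7 × max(0, T̄ − 6.4)): 124.6, 46.2, 98.0, 118.3, 86.8, 68.6, 17.5, 61.6, 27.3, 98.7, 35.7, 30.8, 30.1, 53.9, 121.1, 58.1, 13.3, 51.8, 74.2, 87.5.
Season total = 1304.1 DD.
Complete generations = ⌊1304.1 / 521⌋ = 2.

2 generations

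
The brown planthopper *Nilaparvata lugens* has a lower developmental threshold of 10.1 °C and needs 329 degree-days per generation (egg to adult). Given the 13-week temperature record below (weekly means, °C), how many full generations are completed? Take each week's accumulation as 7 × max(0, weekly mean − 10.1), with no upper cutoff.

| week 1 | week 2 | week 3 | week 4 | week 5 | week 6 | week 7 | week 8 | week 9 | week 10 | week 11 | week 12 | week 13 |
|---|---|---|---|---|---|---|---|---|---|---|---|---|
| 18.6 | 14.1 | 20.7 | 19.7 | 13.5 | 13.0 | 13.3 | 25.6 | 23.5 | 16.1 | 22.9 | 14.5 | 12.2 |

Weekly DD (7 × max(0, T̄ − 10.1)): 59.5, 28.0, 74.2, 67.2, 23.8, 20.3, 22.4, 108.5, 93.8, 42.0, 89.6, 30.8, 14.7.
Season total = 674.8 DD.
Complete generations = ⌊674.8 / 329⌋ = 2.

2 generations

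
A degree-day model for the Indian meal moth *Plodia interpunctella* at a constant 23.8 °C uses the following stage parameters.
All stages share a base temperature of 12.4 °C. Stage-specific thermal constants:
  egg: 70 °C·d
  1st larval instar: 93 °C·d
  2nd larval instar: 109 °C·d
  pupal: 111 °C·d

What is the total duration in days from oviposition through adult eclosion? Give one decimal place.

Daily accumulation at 23.8 °C = 23.8 − 12.4 = 11.4 DD/day.
Total K = 70 + 93 + 109 + 111 = 383 DD.
Total duration = 383 / 11.4 = 33.596 ≈ 33.6 days.

33.6 days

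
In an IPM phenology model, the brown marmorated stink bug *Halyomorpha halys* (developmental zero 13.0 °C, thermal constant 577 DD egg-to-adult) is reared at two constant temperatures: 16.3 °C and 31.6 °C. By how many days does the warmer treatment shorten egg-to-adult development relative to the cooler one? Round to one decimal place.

At 16.3 °C: 577 / (16.3 − 13.0) = 577 / 3.3 = 174.848 d.
At 31.6 °C: 577 / (31.6 − 13.0) = 577 / 18.6 = 31.022 d.
Difference = |174.848 − 31.022| = 143.827 ≈ 143.8 days.

143.8 days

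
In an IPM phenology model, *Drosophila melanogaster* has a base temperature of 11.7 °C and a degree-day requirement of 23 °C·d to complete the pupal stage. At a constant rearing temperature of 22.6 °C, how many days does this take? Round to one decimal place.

Daily accumulation = 22.6 − 11.7 = 10.9 DD/day.
Duration = 23 / 10.9 = 2.110 ≈ 2.1 days.

2.1 days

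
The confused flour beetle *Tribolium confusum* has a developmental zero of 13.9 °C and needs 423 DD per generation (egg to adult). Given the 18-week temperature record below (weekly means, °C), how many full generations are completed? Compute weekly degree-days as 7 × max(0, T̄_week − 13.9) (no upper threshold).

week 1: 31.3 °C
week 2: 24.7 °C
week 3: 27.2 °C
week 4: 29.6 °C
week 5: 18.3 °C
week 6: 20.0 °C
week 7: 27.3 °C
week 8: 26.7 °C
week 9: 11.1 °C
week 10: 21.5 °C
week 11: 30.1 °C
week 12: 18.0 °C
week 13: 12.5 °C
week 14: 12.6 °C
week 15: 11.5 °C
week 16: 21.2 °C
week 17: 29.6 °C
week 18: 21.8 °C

2 generations

Weekly DD (7 × max(0, T̄ − 13.9)): 121.8, 75.6, 93.1, 109.9, 30.8, 42.7, 93.8, 89.6, 0.0, 53.2, 113.4, 28.7, 0.0, 0.0, 0.0, 51.1, 109.9, 55.3.
Season total = 1068.9 DD.
Complete generations = ⌊1068.9 / 423⌋ = 2.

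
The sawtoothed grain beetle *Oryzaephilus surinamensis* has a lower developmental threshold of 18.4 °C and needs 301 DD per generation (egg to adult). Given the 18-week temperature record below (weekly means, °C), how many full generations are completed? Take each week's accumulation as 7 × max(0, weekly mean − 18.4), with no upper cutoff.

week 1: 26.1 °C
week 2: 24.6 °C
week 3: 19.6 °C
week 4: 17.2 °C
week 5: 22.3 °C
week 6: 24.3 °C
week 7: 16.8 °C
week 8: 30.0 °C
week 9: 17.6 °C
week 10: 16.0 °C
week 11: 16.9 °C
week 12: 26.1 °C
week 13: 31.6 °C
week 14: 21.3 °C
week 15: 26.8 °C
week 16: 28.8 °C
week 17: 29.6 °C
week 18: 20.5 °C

2 generations

Weekly DD (7 × max(0, T̄ − 18.4)): 53.9, 43.4, 8.4, 0.0, 27.3, 41.3, 0.0, 81.2, 0.0, 0.0, 0.0, 53.9, 92.4, 20.3, 58.8, 72.8, 78.4, 14.7.
Season total = 646.8 DD.
Complete generations = ⌊646.8 / 301⌋ = 2.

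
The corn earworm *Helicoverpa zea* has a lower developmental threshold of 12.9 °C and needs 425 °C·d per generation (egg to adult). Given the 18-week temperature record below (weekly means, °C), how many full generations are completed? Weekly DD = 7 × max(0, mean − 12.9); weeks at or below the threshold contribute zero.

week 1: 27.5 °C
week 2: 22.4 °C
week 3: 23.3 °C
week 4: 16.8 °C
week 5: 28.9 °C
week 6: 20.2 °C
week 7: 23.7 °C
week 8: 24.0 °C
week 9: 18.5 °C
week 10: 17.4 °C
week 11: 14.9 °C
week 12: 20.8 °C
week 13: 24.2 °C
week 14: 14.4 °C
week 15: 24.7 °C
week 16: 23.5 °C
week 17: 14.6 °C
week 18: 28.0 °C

Weekly DD (7 × max(0, T̄ − 12.9)): 102.2, 66.5, 72.8, 27.3, 112.0, 51.1, 75.6, 77.7, 39.2, 31.5, 14.0, 55.3, 79.1, 10.5, 82.6, 74.2, 11.9, 105.7.
Season total = 1089.2 DD.
Complete generations = ⌊1089.2 / 425⌋ = 2.

2 generations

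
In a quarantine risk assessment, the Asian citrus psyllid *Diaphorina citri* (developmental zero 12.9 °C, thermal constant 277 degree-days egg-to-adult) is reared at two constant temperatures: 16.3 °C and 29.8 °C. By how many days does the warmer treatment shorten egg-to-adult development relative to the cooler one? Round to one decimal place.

At 16.3 °C: 277 / (16.3 − 12.9) = 277 / 3.4 = 81.471 d.
At 29.8 °C: 277 / (29.8 − 12.9) = 277 / 16.9 = 16.391 d.
Difference = |81.471 − 16.391| = 65.080 ≈ 65.1 days.

65.1 days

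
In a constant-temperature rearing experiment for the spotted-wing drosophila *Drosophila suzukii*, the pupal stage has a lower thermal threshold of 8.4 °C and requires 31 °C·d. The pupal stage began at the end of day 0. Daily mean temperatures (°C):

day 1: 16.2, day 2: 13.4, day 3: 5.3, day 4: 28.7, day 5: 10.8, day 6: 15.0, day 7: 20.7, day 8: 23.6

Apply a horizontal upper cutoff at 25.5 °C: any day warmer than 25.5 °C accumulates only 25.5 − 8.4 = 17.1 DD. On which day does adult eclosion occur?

Daily DD above 8.4 °C (capped at 17.1): 7.8, 5.0, 0.0, 17.1, 2.4, 6.6, 12.3, 15.2.
Cumulative: 7.8, 12.8, 12.8, 29.9, 32.3, 38.9, 51.2, 66.4.
The total first reaches 31 DD on day 5.

day 5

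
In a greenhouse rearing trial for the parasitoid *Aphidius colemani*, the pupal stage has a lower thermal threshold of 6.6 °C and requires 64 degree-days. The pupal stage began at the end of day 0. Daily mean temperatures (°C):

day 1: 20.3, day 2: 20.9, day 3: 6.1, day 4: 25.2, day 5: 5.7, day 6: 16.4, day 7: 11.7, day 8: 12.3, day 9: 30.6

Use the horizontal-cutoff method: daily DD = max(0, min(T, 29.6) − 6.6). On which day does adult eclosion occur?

day 8

Daily DD above 6.6 °C (capped at 23.0): 13.7, 14.3, 0.0, 18.6, 0.0, 9.8, 5.1, 5.7, 23.0.
Cumulative: 13.7, 28.0, 28.0, 46.6, 46.6, 56.4, 61.5, 67.2, 90.2.
The total first reaches 64 DD on day 8.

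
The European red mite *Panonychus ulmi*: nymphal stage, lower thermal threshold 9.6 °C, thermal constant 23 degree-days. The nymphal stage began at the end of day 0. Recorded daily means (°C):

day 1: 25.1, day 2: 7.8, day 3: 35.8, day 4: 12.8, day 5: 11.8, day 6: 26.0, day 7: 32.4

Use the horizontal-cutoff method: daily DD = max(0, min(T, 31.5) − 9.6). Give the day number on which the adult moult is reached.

day 3

Daily DD above 9.6 °C (capped at 21.9): 15.5, 0.0, 21.9, 3.2, 2.2, 16.4, 21.9.
Cumulative: 15.5, 15.5, 37.4, 40.6, 42.8, 59.2, 81.1.
The total first reaches 23 DD on day 3.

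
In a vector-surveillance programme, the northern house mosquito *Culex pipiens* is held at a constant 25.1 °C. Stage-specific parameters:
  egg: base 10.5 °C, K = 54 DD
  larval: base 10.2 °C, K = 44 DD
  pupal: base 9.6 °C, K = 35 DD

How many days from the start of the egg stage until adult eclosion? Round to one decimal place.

egg: 54 / (25.1 − 10.5) = 54 / 14.6 = 3.699 d.
larval: 44 / (25.1 − 10.2) = 44 / 14.9 = 2.953 d.
pupal: 35 / (25.1 − 9.6) = 35 / 15.5 = 2.258 d.
Sum = 8.910 ≈ 8.9 days.

8.9 days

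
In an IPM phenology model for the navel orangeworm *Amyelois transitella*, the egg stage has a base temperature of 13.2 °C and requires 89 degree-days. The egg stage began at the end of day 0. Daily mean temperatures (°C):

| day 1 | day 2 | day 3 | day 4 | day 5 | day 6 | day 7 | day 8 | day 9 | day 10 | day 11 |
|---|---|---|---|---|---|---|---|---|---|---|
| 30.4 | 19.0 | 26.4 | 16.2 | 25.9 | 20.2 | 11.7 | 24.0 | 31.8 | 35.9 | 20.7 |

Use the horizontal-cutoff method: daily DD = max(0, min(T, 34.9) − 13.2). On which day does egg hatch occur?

Daily DD above 13.2 °C (capped at 21.7): 17.2, 5.8, 13.2, 3.0, 12.7, 7.0, 0.0, 10.8, 18.6, 21.7, 7.5.
Cumulative: 17.2, 23.0, 36.2, 39.2, 51.9, 58.9, 58.9, 69.7, 88.3, 110.0, 117.5.
The total first reaches 89 DD on day 10.

day 10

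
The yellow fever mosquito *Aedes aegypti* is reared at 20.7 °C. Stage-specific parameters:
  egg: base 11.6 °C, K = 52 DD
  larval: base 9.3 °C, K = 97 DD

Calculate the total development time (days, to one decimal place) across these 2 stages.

14.2 days

egg: 52 / (20.7 − 11.6) = 52 / 9.1 = 5.714 d.
larval: 97 / (20.7 − 9.3) = 97 / 11.4 = 8.509 d.
Sum = 14.223 ≈ 14.2 days.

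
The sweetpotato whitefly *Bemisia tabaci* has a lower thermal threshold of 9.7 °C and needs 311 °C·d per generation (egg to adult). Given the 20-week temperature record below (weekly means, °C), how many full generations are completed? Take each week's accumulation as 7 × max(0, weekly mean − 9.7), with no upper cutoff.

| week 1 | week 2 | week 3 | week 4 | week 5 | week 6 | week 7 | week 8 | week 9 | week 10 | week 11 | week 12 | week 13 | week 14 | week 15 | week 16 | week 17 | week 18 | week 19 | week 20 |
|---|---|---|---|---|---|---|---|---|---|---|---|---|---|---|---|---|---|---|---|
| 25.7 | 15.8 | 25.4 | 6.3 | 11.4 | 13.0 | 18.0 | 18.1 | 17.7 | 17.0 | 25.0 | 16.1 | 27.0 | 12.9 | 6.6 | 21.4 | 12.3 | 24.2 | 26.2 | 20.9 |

Weekly DD (7 × max(0, T̄ − 9.7)): 112.0, 42.7, 109.9, 0.0, 11.9, 23.1, 58.1, 58.8, 56.0, 51.1, 107.1, 44.8, 121.1, 22.4, 0.0, 81.9, 18.2, 101.5, 115.5, 78.4.
Season total = 1214.5 DD.
Complete generations = ⌊1214.5 / 311⌋ = 3.

3 generations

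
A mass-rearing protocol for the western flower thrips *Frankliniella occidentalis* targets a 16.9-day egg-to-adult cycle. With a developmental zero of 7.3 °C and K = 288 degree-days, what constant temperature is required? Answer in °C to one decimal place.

24.3 °C

Required daily accumulation = 288 / 16.9 = 17.041 DD/day.
T = T_base + 17.041 = 7.3 + 17.041 = 24.341 ≈ 24.3 °C.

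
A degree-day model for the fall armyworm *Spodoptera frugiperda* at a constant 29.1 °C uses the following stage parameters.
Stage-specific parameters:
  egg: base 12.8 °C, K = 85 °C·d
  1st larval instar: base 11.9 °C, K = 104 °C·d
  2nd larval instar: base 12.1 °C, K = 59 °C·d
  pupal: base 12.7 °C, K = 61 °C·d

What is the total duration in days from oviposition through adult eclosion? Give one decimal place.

18.5 days

egg: 85 / (29.1 − 12.8) = 85 / 16.3 = 5.215 d.
1st larval instar: 104 / (29.1 − 11.9) = 104 / 17.2 = 6.047 d.
2nd larval instar: 59 / (29.1 − 12.1) = 59 / 17.0 = 3.471 d.
pupal: 61 / (29.1 − 12.7) = 61 / 16.4 = 3.720 d.
Sum = 18.451 ≈ 18.5 days.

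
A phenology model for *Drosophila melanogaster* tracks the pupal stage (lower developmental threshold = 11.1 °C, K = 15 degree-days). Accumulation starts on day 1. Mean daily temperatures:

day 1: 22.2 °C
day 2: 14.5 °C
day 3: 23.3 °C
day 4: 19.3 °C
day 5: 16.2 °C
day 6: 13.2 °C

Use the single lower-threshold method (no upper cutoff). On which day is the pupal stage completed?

Daily DD above 11.1 °C: 11.1, 3.4, 12.2, 8.2, 5.1, 2.1.
Cumulative: 11.1, 14.5, 26.7, 34.9, 40.0, 42.1.
The total first reaches 15 DD on day 3.

day 3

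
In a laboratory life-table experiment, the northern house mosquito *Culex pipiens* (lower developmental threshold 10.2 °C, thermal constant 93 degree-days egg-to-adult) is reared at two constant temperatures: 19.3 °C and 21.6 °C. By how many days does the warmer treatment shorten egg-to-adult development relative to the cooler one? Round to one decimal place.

At 19.3 °C: 93 / (19.3 − 10.2) = 93 / 9.1 = 10.220 d.
At 21.6 °C: 93 / (21.6 − 10.2) = 93 / 11.4 = 8.158 d.
Difference = |10.220 − 8.158| = 2.062 ≈ 2.1 days.

2.1 days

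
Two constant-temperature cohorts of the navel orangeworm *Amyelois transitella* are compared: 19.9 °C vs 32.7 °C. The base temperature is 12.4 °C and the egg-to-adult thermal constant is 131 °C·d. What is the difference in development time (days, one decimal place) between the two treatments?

At 19.9 °C: 131 / (19.9 − 12.4) = 131 / 7.5 = 17.467 d.
At 32.7 °C: 131 / (32.7 − 12.4) = 131 / 20.3 = 6.453 d.
Difference = |17.467 − 6.453| = 11.013 ≈ 11.0 days.

11.0 days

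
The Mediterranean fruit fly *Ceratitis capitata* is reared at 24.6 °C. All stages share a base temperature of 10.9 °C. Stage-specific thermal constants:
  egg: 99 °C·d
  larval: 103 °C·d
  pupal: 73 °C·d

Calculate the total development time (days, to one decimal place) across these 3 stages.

Daily accumulation at 24.6 °C = 24.6 − 10.9 = 13.7 DD/day.
Total K = 99 + 103 + 73 = 275 DD.
Total duration = 275 / 13.7 = 20.073 ≈ 20.1 days.

20.1 days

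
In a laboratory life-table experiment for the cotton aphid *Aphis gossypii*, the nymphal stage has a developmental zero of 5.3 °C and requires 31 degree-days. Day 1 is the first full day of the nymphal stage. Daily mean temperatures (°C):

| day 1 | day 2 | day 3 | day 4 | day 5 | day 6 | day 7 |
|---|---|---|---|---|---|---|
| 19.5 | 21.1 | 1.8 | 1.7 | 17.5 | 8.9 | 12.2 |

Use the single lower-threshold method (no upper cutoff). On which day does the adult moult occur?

day 5

Daily DD above 5.3 °C: 14.2, 15.8, 0.0, 0.0, 12.2, 3.6, 6.9.
Cumulative: 14.2, 30.0, 30.0, 30.0, 42.2, 45.8, 52.7.
The total first reaches 31 DD on day 5.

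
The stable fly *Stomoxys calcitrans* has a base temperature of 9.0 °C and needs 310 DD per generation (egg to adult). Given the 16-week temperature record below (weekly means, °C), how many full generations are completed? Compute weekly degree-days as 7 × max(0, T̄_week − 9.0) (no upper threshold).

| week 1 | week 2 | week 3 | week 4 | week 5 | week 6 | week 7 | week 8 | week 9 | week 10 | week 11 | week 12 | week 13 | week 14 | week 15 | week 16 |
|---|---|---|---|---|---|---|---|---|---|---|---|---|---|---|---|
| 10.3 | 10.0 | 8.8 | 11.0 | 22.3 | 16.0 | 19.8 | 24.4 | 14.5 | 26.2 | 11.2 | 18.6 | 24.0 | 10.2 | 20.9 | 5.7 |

2 generations

Weekly DD (7 × max(0, T̄ − 9.0)): 9.1, 7.0, 0.0, 14.0, 93.1, 49.0, 75.6, 107.8, 38.5, 120.4, 15.4, 67.2, 105.0, 8.4, 83.3, 0.0.
Season total = 793.8 DD.
Complete generations = ⌊793.8 / 310⌋ = 2.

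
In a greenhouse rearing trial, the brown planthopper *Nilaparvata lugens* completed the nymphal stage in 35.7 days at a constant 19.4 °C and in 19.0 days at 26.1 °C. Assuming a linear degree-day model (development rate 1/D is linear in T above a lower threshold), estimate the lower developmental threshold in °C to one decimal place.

11.8 °C

Linear rate model ⇒ the product D·(T − T_b) is constant across temperatures.
35.7·(19.4 − T_b) = 19.0·(26.1 − T_b)
T_b = (35.7·19.4 − 19.0·26.1) / (35.7 − 19.0) = 196.68 / 16.7 = 11.777 °C ≈ 11.8 °C.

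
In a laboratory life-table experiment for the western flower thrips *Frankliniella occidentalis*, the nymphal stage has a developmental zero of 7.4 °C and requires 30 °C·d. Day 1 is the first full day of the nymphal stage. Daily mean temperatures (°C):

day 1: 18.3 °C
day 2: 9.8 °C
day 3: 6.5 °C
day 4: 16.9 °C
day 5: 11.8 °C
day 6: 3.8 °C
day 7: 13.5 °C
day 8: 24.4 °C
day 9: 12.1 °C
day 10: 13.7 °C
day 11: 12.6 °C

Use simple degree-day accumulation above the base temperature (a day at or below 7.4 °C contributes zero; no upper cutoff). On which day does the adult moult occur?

Daily DD above 7.4 °C: 10.9, 2.4, 0.0, 9.5, 4.4, 0.0, 6.1, 17.0, 4.7, 6.3, 5.2.
Cumulative: 10.9, 13.3, 13.3, 22.8, 27.2, 27.2, 33.3, 50.3, 55.0, 61.3, 66.5.
The total first reaches 30 DD on day 7.

day 7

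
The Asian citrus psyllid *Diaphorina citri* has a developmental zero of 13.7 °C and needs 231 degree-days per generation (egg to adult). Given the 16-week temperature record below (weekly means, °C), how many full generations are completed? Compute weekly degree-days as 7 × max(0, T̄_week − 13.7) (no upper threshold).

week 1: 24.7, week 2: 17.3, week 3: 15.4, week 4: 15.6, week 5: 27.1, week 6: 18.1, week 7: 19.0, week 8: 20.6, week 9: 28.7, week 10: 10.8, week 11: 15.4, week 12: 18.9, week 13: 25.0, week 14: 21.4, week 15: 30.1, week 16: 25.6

3 generations

Weekly DD (7 × max(0, T̄ − 13.7)): 77.0, 25.2, 11.9, 13.3, 93.8, 30.8, 37.1, 48.3, 105.0, 0.0, 11.9, 36.4, 79.1, 53.9, 114.8, 83.3.
Season total = 821.8 DD.
Complete generations = ⌊821.8 / 231⌋ = 3.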